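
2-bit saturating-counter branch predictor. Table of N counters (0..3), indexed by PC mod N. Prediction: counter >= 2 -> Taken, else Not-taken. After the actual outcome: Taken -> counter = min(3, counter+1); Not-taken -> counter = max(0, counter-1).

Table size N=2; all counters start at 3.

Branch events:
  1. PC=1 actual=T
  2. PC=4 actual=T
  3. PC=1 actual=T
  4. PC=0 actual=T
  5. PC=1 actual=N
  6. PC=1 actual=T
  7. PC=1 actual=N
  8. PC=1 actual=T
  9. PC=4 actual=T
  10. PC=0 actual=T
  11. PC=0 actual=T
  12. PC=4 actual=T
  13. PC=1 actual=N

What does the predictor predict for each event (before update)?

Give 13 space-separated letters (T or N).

Answer: T T T T T T T T T T T T T

Derivation:
Ev 1: PC=1 idx=1 pred=T actual=T -> ctr[1]=3
Ev 2: PC=4 idx=0 pred=T actual=T -> ctr[0]=3
Ev 3: PC=1 idx=1 pred=T actual=T -> ctr[1]=3
Ev 4: PC=0 idx=0 pred=T actual=T -> ctr[0]=3
Ev 5: PC=1 idx=1 pred=T actual=N -> ctr[1]=2
Ev 6: PC=1 idx=1 pred=T actual=T -> ctr[1]=3
Ev 7: PC=1 idx=1 pred=T actual=N -> ctr[1]=2
Ev 8: PC=1 idx=1 pred=T actual=T -> ctr[1]=3
Ev 9: PC=4 idx=0 pred=T actual=T -> ctr[0]=3
Ev 10: PC=0 idx=0 pred=T actual=T -> ctr[0]=3
Ev 11: PC=0 idx=0 pred=T actual=T -> ctr[0]=3
Ev 12: PC=4 idx=0 pred=T actual=T -> ctr[0]=3
Ev 13: PC=1 idx=1 pred=T actual=N -> ctr[1]=2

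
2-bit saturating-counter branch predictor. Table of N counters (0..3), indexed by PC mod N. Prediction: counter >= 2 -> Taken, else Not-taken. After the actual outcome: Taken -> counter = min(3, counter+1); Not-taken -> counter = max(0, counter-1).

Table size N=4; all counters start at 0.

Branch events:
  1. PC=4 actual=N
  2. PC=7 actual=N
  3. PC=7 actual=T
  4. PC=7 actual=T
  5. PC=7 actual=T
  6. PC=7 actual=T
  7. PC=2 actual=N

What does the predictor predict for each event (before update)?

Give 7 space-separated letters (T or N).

Answer: N N N N T T N

Derivation:
Ev 1: PC=4 idx=0 pred=N actual=N -> ctr[0]=0
Ev 2: PC=7 idx=3 pred=N actual=N -> ctr[3]=0
Ev 3: PC=7 idx=3 pred=N actual=T -> ctr[3]=1
Ev 4: PC=7 idx=3 pred=N actual=T -> ctr[3]=2
Ev 5: PC=7 idx=3 pred=T actual=T -> ctr[3]=3
Ev 6: PC=7 idx=3 pred=T actual=T -> ctr[3]=3
Ev 7: PC=2 idx=2 pred=N actual=N -> ctr[2]=0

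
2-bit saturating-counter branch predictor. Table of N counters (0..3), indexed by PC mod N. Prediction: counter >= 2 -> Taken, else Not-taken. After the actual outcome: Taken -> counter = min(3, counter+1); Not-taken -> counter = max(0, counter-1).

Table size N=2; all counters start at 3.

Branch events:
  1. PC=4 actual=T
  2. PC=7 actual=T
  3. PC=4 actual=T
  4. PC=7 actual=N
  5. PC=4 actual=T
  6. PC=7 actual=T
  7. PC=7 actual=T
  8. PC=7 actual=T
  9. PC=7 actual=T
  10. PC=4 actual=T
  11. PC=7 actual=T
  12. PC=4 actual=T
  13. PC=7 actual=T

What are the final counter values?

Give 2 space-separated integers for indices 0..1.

Answer: 3 3

Derivation:
Ev 1: PC=4 idx=0 pred=T actual=T -> ctr[0]=3
Ev 2: PC=7 idx=1 pred=T actual=T -> ctr[1]=3
Ev 3: PC=4 idx=0 pred=T actual=T -> ctr[0]=3
Ev 4: PC=7 idx=1 pred=T actual=N -> ctr[1]=2
Ev 5: PC=4 idx=0 pred=T actual=T -> ctr[0]=3
Ev 6: PC=7 idx=1 pred=T actual=T -> ctr[1]=3
Ev 7: PC=7 idx=1 pred=T actual=T -> ctr[1]=3
Ev 8: PC=7 idx=1 pred=T actual=T -> ctr[1]=3
Ev 9: PC=7 idx=1 pred=T actual=T -> ctr[1]=3
Ev 10: PC=4 idx=0 pred=T actual=T -> ctr[0]=3
Ev 11: PC=7 idx=1 pred=T actual=T -> ctr[1]=3
Ev 12: PC=4 idx=0 pred=T actual=T -> ctr[0]=3
Ev 13: PC=7 idx=1 pred=T actual=T -> ctr[1]=3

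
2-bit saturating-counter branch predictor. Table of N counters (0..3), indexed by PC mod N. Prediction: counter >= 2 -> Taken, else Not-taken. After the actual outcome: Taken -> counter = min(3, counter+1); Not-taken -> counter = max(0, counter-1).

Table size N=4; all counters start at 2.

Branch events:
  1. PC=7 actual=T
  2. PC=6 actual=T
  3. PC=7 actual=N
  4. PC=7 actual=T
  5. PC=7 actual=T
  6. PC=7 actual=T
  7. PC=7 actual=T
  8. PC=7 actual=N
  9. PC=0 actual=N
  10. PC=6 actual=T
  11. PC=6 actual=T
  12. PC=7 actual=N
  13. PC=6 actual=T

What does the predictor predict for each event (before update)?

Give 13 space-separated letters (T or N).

Ev 1: PC=7 idx=3 pred=T actual=T -> ctr[3]=3
Ev 2: PC=6 idx=2 pred=T actual=T -> ctr[2]=3
Ev 3: PC=7 idx=3 pred=T actual=N -> ctr[3]=2
Ev 4: PC=7 idx=3 pred=T actual=T -> ctr[3]=3
Ev 5: PC=7 idx=3 pred=T actual=T -> ctr[3]=3
Ev 6: PC=7 idx=3 pred=T actual=T -> ctr[3]=3
Ev 7: PC=7 idx=3 pred=T actual=T -> ctr[3]=3
Ev 8: PC=7 idx=3 pred=T actual=N -> ctr[3]=2
Ev 9: PC=0 idx=0 pred=T actual=N -> ctr[0]=1
Ev 10: PC=6 idx=2 pred=T actual=T -> ctr[2]=3
Ev 11: PC=6 idx=2 pred=T actual=T -> ctr[2]=3
Ev 12: PC=7 idx=3 pred=T actual=N -> ctr[3]=1
Ev 13: PC=6 idx=2 pred=T actual=T -> ctr[2]=3

Answer: T T T T T T T T T T T T T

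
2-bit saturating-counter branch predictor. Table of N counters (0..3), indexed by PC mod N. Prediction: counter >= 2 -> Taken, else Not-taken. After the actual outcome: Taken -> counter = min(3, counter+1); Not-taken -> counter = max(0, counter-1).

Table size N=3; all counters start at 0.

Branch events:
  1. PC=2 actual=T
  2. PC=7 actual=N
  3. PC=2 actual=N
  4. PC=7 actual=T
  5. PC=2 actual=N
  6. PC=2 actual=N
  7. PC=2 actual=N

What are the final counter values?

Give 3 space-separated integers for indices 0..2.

Ev 1: PC=2 idx=2 pred=N actual=T -> ctr[2]=1
Ev 2: PC=7 idx=1 pred=N actual=N -> ctr[1]=0
Ev 3: PC=2 idx=2 pred=N actual=N -> ctr[2]=0
Ev 4: PC=7 idx=1 pred=N actual=T -> ctr[1]=1
Ev 5: PC=2 idx=2 pred=N actual=N -> ctr[2]=0
Ev 6: PC=2 idx=2 pred=N actual=N -> ctr[2]=0
Ev 7: PC=2 idx=2 pred=N actual=N -> ctr[2]=0

Answer: 0 1 0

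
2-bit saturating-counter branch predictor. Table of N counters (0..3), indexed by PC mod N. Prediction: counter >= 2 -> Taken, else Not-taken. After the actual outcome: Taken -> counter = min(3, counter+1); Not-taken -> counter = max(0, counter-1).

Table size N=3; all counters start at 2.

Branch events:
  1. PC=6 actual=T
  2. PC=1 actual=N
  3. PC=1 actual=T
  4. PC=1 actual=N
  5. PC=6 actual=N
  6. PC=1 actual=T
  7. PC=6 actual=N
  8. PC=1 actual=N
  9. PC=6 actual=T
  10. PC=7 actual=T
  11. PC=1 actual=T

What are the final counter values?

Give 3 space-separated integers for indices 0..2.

Answer: 2 3 2

Derivation:
Ev 1: PC=6 idx=0 pred=T actual=T -> ctr[0]=3
Ev 2: PC=1 idx=1 pred=T actual=N -> ctr[1]=1
Ev 3: PC=1 idx=1 pred=N actual=T -> ctr[1]=2
Ev 4: PC=1 idx=1 pred=T actual=N -> ctr[1]=1
Ev 5: PC=6 idx=0 pred=T actual=N -> ctr[0]=2
Ev 6: PC=1 idx=1 pred=N actual=T -> ctr[1]=2
Ev 7: PC=6 idx=0 pred=T actual=N -> ctr[0]=1
Ev 8: PC=1 idx=1 pred=T actual=N -> ctr[1]=1
Ev 9: PC=6 idx=0 pred=N actual=T -> ctr[0]=2
Ev 10: PC=7 idx=1 pred=N actual=T -> ctr[1]=2
Ev 11: PC=1 idx=1 pred=T actual=T -> ctr[1]=3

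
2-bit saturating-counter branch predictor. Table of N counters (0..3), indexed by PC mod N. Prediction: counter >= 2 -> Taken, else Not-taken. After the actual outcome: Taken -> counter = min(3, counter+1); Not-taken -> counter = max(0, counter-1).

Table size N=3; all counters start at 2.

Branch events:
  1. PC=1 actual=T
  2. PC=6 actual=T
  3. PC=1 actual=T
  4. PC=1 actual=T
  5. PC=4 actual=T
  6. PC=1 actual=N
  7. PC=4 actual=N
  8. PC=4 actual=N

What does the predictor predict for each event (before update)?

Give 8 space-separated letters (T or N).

Ev 1: PC=1 idx=1 pred=T actual=T -> ctr[1]=3
Ev 2: PC=6 idx=0 pred=T actual=T -> ctr[0]=3
Ev 3: PC=1 idx=1 pred=T actual=T -> ctr[1]=3
Ev 4: PC=1 idx=1 pred=T actual=T -> ctr[1]=3
Ev 5: PC=4 idx=1 pred=T actual=T -> ctr[1]=3
Ev 6: PC=1 idx=1 pred=T actual=N -> ctr[1]=2
Ev 7: PC=4 idx=1 pred=T actual=N -> ctr[1]=1
Ev 8: PC=4 idx=1 pred=N actual=N -> ctr[1]=0

Answer: T T T T T T T N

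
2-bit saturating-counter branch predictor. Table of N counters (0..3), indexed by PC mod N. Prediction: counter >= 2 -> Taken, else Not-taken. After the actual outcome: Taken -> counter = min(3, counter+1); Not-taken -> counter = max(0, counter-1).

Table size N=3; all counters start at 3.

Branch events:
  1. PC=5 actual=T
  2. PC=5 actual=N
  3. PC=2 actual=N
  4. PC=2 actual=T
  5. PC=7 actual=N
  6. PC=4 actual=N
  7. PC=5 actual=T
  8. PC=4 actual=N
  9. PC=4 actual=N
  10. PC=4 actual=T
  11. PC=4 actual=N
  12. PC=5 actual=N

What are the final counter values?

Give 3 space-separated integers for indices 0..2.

Ev 1: PC=5 idx=2 pred=T actual=T -> ctr[2]=3
Ev 2: PC=5 idx=2 pred=T actual=N -> ctr[2]=2
Ev 3: PC=2 idx=2 pred=T actual=N -> ctr[2]=1
Ev 4: PC=2 idx=2 pred=N actual=T -> ctr[2]=2
Ev 5: PC=7 idx=1 pred=T actual=N -> ctr[1]=2
Ev 6: PC=4 idx=1 pred=T actual=N -> ctr[1]=1
Ev 7: PC=5 idx=2 pred=T actual=T -> ctr[2]=3
Ev 8: PC=4 idx=1 pred=N actual=N -> ctr[1]=0
Ev 9: PC=4 idx=1 pred=N actual=N -> ctr[1]=0
Ev 10: PC=4 idx=1 pred=N actual=T -> ctr[1]=1
Ev 11: PC=4 idx=1 pred=N actual=N -> ctr[1]=0
Ev 12: PC=5 idx=2 pred=T actual=N -> ctr[2]=2

Answer: 3 0 2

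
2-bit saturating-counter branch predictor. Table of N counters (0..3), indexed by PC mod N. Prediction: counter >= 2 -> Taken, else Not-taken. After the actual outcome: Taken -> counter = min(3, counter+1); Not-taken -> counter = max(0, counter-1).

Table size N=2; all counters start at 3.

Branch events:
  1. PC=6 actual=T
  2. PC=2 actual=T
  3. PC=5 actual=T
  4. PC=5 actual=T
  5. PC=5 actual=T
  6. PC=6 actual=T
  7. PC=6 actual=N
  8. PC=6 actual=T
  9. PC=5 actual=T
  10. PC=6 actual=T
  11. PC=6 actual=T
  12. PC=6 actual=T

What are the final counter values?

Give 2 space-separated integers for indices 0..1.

Ev 1: PC=6 idx=0 pred=T actual=T -> ctr[0]=3
Ev 2: PC=2 idx=0 pred=T actual=T -> ctr[0]=3
Ev 3: PC=5 idx=1 pred=T actual=T -> ctr[1]=3
Ev 4: PC=5 idx=1 pred=T actual=T -> ctr[1]=3
Ev 5: PC=5 idx=1 pred=T actual=T -> ctr[1]=3
Ev 6: PC=6 idx=0 pred=T actual=T -> ctr[0]=3
Ev 7: PC=6 idx=0 pred=T actual=N -> ctr[0]=2
Ev 8: PC=6 idx=0 pred=T actual=T -> ctr[0]=3
Ev 9: PC=5 idx=1 pred=T actual=T -> ctr[1]=3
Ev 10: PC=6 idx=0 pred=T actual=T -> ctr[0]=3
Ev 11: PC=6 idx=0 pred=T actual=T -> ctr[0]=3
Ev 12: PC=6 idx=0 pred=T actual=T -> ctr[0]=3

Answer: 3 3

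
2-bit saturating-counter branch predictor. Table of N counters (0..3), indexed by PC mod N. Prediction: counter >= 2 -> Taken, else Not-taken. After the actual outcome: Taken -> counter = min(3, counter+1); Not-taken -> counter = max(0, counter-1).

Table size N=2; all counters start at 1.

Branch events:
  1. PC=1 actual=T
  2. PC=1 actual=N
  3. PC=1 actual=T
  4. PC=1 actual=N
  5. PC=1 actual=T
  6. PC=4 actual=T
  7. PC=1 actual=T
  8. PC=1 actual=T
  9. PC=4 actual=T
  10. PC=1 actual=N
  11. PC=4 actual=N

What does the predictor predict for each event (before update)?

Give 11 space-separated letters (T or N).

Answer: N T N T N N T T T T T

Derivation:
Ev 1: PC=1 idx=1 pred=N actual=T -> ctr[1]=2
Ev 2: PC=1 idx=1 pred=T actual=N -> ctr[1]=1
Ev 3: PC=1 idx=1 pred=N actual=T -> ctr[1]=2
Ev 4: PC=1 idx=1 pred=T actual=N -> ctr[1]=1
Ev 5: PC=1 idx=1 pred=N actual=T -> ctr[1]=2
Ev 6: PC=4 idx=0 pred=N actual=T -> ctr[0]=2
Ev 7: PC=1 idx=1 pred=T actual=T -> ctr[1]=3
Ev 8: PC=1 idx=1 pred=T actual=T -> ctr[1]=3
Ev 9: PC=4 idx=0 pred=T actual=T -> ctr[0]=3
Ev 10: PC=1 idx=1 pred=T actual=N -> ctr[1]=2
Ev 11: PC=4 idx=0 pred=T actual=N -> ctr[0]=2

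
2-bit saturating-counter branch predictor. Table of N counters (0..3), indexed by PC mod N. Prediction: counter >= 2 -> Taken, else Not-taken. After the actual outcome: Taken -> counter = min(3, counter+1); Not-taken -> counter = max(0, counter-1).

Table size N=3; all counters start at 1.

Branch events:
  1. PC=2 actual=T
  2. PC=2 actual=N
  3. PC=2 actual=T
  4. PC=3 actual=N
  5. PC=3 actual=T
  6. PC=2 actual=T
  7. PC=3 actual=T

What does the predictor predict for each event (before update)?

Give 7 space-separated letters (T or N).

Answer: N T N N N T N

Derivation:
Ev 1: PC=2 idx=2 pred=N actual=T -> ctr[2]=2
Ev 2: PC=2 idx=2 pred=T actual=N -> ctr[2]=1
Ev 3: PC=2 idx=2 pred=N actual=T -> ctr[2]=2
Ev 4: PC=3 idx=0 pred=N actual=N -> ctr[0]=0
Ev 5: PC=3 idx=0 pred=N actual=T -> ctr[0]=1
Ev 6: PC=2 idx=2 pred=T actual=T -> ctr[2]=3
Ev 7: PC=3 idx=0 pred=N actual=T -> ctr[0]=2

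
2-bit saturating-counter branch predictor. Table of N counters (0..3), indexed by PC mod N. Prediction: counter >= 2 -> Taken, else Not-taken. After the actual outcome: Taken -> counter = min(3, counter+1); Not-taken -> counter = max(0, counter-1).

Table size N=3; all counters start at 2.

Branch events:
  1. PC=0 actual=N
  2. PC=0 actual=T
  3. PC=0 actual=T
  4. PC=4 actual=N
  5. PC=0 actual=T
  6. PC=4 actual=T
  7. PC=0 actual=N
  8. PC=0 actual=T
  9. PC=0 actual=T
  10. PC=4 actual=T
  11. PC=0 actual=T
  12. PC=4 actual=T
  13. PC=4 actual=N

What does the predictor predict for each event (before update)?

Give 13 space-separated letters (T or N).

Ev 1: PC=0 idx=0 pred=T actual=N -> ctr[0]=1
Ev 2: PC=0 idx=0 pred=N actual=T -> ctr[0]=2
Ev 3: PC=0 idx=0 pred=T actual=T -> ctr[0]=3
Ev 4: PC=4 idx=1 pred=T actual=N -> ctr[1]=1
Ev 5: PC=0 idx=0 pred=T actual=T -> ctr[0]=3
Ev 6: PC=4 idx=1 pred=N actual=T -> ctr[1]=2
Ev 7: PC=0 idx=0 pred=T actual=N -> ctr[0]=2
Ev 8: PC=0 idx=0 pred=T actual=T -> ctr[0]=3
Ev 9: PC=0 idx=0 pred=T actual=T -> ctr[0]=3
Ev 10: PC=4 idx=1 pred=T actual=T -> ctr[1]=3
Ev 11: PC=0 idx=0 pred=T actual=T -> ctr[0]=3
Ev 12: PC=4 idx=1 pred=T actual=T -> ctr[1]=3
Ev 13: PC=4 idx=1 pred=T actual=N -> ctr[1]=2

Answer: T N T T T N T T T T T T T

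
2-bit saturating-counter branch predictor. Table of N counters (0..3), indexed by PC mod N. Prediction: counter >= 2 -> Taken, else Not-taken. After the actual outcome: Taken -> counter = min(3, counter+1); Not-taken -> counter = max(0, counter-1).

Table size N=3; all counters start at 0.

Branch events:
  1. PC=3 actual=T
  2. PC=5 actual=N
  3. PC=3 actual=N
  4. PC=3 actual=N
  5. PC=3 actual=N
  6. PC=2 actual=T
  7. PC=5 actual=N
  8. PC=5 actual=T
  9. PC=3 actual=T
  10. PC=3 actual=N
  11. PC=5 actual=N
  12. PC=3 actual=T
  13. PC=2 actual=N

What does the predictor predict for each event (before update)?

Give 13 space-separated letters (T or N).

Answer: N N N N N N N N N N N N N

Derivation:
Ev 1: PC=3 idx=0 pred=N actual=T -> ctr[0]=1
Ev 2: PC=5 idx=2 pred=N actual=N -> ctr[2]=0
Ev 3: PC=3 idx=0 pred=N actual=N -> ctr[0]=0
Ev 4: PC=3 idx=0 pred=N actual=N -> ctr[0]=0
Ev 5: PC=3 idx=0 pred=N actual=N -> ctr[0]=0
Ev 6: PC=2 idx=2 pred=N actual=T -> ctr[2]=1
Ev 7: PC=5 idx=2 pred=N actual=N -> ctr[2]=0
Ev 8: PC=5 idx=2 pred=N actual=T -> ctr[2]=1
Ev 9: PC=3 idx=0 pred=N actual=T -> ctr[0]=1
Ev 10: PC=3 idx=0 pred=N actual=N -> ctr[0]=0
Ev 11: PC=5 idx=2 pred=N actual=N -> ctr[2]=0
Ev 12: PC=3 idx=0 pred=N actual=T -> ctr[0]=1
Ev 13: PC=2 idx=2 pred=N actual=N -> ctr[2]=0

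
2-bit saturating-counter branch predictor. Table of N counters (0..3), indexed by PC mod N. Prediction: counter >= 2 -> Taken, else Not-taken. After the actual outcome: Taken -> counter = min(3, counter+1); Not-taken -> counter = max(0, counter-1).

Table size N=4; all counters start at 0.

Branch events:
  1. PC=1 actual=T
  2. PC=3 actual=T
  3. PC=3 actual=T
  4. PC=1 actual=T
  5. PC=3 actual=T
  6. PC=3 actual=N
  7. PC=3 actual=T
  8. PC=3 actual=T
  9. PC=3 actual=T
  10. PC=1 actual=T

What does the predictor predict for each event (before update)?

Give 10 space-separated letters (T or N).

Ev 1: PC=1 idx=1 pred=N actual=T -> ctr[1]=1
Ev 2: PC=3 idx=3 pred=N actual=T -> ctr[3]=1
Ev 3: PC=3 idx=3 pred=N actual=T -> ctr[3]=2
Ev 4: PC=1 idx=1 pred=N actual=T -> ctr[1]=2
Ev 5: PC=3 idx=3 pred=T actual=T -> ctr[3]=3
Ev 6: PC=3 idx=3 pred=T actual=N -> ctr[3]=2
Ev 7: PC=3 idx=3 pred=T actual=T -> ctr[3]=3
Ev 8: PC=3 idx=3 pred=T actual=T -> ctr[3]=3
Ev 9: PC=3 idx=3 pred=T actual=T -> ctr[3]=3
Ev 10: PC=1 idx=1 pred=T actual=T -> ctr[1]=3

Answer: N N N N T T T T T T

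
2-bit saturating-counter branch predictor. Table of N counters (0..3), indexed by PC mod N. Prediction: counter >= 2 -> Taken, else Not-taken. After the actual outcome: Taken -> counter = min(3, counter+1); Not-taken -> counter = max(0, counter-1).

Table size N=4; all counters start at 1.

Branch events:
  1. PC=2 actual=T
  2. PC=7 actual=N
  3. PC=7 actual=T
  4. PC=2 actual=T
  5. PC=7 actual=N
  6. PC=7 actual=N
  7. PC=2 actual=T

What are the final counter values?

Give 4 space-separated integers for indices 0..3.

Answer: 1 1 3 0

Derivation:
Ev 1: PC=2 idx=2 pred=N actual=T -> ctr[2]=2
Ev 2: PC=7 idx=3 pred=N actual=N -> ctr[3]=0
Ev 3: PC=7 idx=3 pred=N actual=T -> ctr[3]=1
Ev 4: PC=2 idx=2 pred=T actual=T -> ctr[2]=3
Ev 5: PC=7 idx=3 pred=N actual=N -> ctr[3]=0
Ev 6: PC=7 idx=3 pred=N actual=N -> ctr[3]=0
Ev 7: PC=2 idx=2 pred=T actual=T -> ctr[2]=3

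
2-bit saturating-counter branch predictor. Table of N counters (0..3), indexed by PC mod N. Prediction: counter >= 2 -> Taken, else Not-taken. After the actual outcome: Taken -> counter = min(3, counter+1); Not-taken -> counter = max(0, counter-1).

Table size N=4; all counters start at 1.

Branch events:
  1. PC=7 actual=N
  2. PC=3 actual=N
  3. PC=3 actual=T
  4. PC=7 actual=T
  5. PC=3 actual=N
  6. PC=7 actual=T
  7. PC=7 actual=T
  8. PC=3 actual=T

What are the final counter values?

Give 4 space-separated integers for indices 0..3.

Answer: 1 1 1 3

Derivation:
Ev 1: PC=7 idx=3 pred=N actual=N -> ctr[3]=0
Ev 2: PC=3 idx=3 pred=N actual=N -> ctr[3]=0
Ev 3: PC=3 idx=3 pred=N actual=T -> ctr[3]=1
Ev 4: PC=7 idx=3 pred=N actual=T -> ctr[3]=2
Ev 5: PC=3 idx=3 pred=T actual=N -> ctr[3]=1
Ev 6: PC=7 idx=3 pred=N actual=T -> ctr[3]=2
Ev 7: PC=7 idx=3 pred=T actual=T -> ctr[3]=3
Ev 8: PC=3 idx=3 pred=T actual=T -> ctr[3]=3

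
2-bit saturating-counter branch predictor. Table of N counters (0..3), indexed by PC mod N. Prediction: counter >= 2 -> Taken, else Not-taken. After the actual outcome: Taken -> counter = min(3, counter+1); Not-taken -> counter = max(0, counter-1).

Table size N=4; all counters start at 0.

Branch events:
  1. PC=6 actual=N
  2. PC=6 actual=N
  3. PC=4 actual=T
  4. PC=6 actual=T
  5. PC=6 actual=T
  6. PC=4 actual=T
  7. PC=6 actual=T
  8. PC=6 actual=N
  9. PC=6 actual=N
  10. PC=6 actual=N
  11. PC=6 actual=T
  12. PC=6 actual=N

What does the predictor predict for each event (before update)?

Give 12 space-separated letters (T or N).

Ev 1: PC=6 idx=2 pred=N actual=N -> ctr[2]=0
Ev 2: PC=6 idx=2 pred=N actual=N -> ctr[2]=0
Ev 3: PC=4 idx=0 pred=N actual=T -> ctr[0]=1
Ev 4: PC=6 idx=2 pred=N actual=T -> ctr[2]=1
Ev 5: PC=6 idx=2 pred=N actual=T -> ctr[2]=2
Ev 6: PC=4 idx=0 pred=N actual=T -> ctr[0]=2
Ev 7: PC=6 idx=2 pred=T actual=T -> ctr[2]=3
Ev 8: PC=6 idx=2 pred=T actual=N -> ctr[2]=2
Ev 9: PC=6 idx=2 pred=T actual=N -> ctr[2]=1
Ev 10: PC=6 idx=2 pred=N actual=N -> ctr[2]=0
Ev 11: PC=6 idx=2 pred=N actual=T -> ctr[2]=1
Ev 12: PC=6 idx=2 pred=N actual=N -> ctr[2]=0

Answer: N N N N N N T T T N N N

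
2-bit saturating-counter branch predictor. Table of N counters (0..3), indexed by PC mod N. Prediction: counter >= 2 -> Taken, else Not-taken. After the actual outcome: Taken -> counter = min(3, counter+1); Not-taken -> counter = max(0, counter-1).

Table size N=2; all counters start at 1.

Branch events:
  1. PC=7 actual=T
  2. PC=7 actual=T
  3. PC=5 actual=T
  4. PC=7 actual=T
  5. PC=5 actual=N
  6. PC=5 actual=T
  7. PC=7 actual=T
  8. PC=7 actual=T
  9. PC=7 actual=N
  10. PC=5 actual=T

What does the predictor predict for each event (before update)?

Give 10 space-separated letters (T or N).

Ev 1: PC=7 idx=1 pred=N actual=T -> ctr[1]=2
Ev 2: PC=7 idx=1 pred=T actual=T -> ctr[1]=3
Ev 3: PC=5 idx=1 pred=T actual=T -> ctr[1]=3
Ev 4: PC=7 idx=1 pred=T actual=T -> ctr[1]=3
Ev 5: PC=5 idx=1 pred=T actual=N -> ctr[1]=2
Ev 6: PC=5 idx=1 pred=T actual=T -> ctr[1]=3
Ev 7: PC=7 idx=1 pred=T actual=T -> ctr[1]=3
Ev 8: PC=7 idx=1 pred=T actual=T -> ctr[1]=3
Ev 9: PC=7 idx=1 pred=T actual=N -> ctr[1]=2
Ev 10: PC=5 idx=1 pred=T actual=T -> ctr[1]=3

Answer: N T T T T T T T T T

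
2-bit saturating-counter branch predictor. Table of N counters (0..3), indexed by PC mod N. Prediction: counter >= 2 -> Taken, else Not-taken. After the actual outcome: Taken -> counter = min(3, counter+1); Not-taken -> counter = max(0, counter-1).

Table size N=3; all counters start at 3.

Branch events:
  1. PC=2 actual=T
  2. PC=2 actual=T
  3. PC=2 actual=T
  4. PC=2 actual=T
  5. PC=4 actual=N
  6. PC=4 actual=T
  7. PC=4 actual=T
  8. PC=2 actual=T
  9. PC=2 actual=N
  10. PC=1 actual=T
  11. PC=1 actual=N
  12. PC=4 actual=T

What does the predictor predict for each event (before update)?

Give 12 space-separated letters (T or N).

Ev 1: PC=2 idx=2 pred=T actual=T -> ctr[2]=3
Ev 2: PC=2 idx=2 pred=T actual=T -> ctr[2]=3
Ev 3: PC=2 idx=2 pred=T actual=T -> ctr[2]=3
Ev 4: PC=2 idx=2 pred=T actual=T -> ctr[2]=3
Ev 5: PC=4 idx=1 pred=T actual=N -> ctr[1]=2
Ev 6: PC=4 idx=1 pred=T actual=T -> ctr[1]=3
Ev 7: PC=4 idx=1 pred=T actual=T -> ctr[1]=3
Ev 8: PC=2 idx=2 pred=T actual=T -> ctr[2]=3
Ev 9: PC=2 idx=2 pred=T actual=N -> ctr[2]=2
Ev 10: PC=1 idx=1 pred=T actual=T -> ctr[1]=3
Ev 11: PC=1 idx=1 pred=T actual=N -> ctr[1]=2
Ev 12: PC=4 idx=1 pred=T actual=T -> ctr[1]=3

Answer: T T T T T T T T T T T T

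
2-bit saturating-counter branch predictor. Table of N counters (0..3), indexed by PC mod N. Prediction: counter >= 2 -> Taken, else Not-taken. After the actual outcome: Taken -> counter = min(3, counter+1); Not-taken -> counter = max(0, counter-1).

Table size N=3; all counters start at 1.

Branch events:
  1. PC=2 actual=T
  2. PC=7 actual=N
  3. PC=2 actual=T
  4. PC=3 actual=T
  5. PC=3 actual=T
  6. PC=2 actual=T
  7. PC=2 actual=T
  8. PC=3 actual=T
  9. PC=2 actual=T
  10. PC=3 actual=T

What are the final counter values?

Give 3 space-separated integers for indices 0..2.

Answer: 3 0 3

Derivation:
Ev 1: PC=2 idx=2 pred=N actual=T -> ctr[2]=2
Ev 2: PC=7 idx=1 pred=N actual=N -> ctr[1]=0
Ev 3: PC=2 idx=2 pred=T actual=T -> ctr[2]=3
Ev 4: PC=3 idx=0 pred=N actual=T -> ctr[0]=2
Ev 5: PC=3 idx=0 pred=T actual=T -> ctr[0]=3
Ev 6: PC=2 idx=2 pred=T actual=T -> ctr[2]=3
Ev 7: PC=2 idx=2 pred=T actual=T -> ctr[2]=3
Ev 8: PC=3 idx=0 pred=T actual=T -> ctr[0]=3
Ev 9: PC=2 idx=2 pred=T actual=T -> ctr[2]=3
Ev 10: PC=3 idx=0 pred=T actual=T -> ctr[0]=3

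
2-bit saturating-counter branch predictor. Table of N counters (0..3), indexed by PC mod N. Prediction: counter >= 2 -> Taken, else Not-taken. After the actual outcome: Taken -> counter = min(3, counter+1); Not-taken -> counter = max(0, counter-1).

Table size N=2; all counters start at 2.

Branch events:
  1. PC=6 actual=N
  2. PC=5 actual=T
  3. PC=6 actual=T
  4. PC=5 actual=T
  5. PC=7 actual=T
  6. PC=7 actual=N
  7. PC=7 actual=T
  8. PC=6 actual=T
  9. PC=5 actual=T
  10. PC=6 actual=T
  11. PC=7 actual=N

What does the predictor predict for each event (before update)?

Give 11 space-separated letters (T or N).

Answer: T T N T T T T T T T T

Derivation:
Ev 1: PC=6 idx=0 pred=T actual=N -> ctr[0]=1
Ev 2: PC=5 idx=1 pred=T actual=T -> ctr[1]=3
Ev 3: PC=6 idx=0 pred=N actual=T -> ctr[0]=2
Ev 4: PC=5 idx=1 pred=T actual=T -> ctr[1]=3
Ev 5: PC=7 idx=1 pred=T actual=T -> ctr[1]=3
Ev 6: PC=7 idx=1 pred=T actual=N -> ctr[1]=2
Ev 7: PC=7 idx=1 pred=T actual=T -> ctr[1]=3
Ev 8: PC=6 idx=0 pred=T actual=T -> ctr[0]=3
Ev 9: PC=5 idx=1 pred=T actual=T -> ctr[1]=3
Ev 10: PC=6 idx=0 pred=T actual=T -> ctr[0]=3
Ev 11: PC=7 idx=1 pred=T actual=N -> ctr[1]=2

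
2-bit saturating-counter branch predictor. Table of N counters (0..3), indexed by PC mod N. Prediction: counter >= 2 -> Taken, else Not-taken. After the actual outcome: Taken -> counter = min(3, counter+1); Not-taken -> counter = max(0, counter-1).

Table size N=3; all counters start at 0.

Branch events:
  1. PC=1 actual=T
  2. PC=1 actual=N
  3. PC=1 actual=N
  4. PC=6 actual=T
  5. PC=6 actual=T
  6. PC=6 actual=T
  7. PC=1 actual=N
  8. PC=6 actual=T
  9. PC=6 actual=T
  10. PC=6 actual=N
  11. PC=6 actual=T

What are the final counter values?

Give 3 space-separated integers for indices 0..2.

Answer: 3 0 0

Derivation:
Ev 1: PC=1 idx=1 pred=N actual=T -> ctr[1]=1
Ev 2: PC=1 idx=1 pred=N actual=N -> ctr[1]=0
Ev 3: PC=1 idx=1 pred=N actual=N -> ctr[1]=0
Ev 4: PC=6 idx=0 pred=N actual=T -> ctr[0]=1
Ev 5: PC=6 idx=0 pred=N actual=T -> ctr[0]=2
Ev 6: PC=6 idx=0 pred=T actual=T -> ctr[0]=3
Ev 7: PC=1 idx=1 pred=N actual=N -> ctr[1]=0
Ev 8: PC=6 idx=0 pred=T actual=T -> ctr[0]=3
Ev 9: PC=6 idx=0 pred=T actual=T -> ctr[0]=3
Ev 10: PC=6 idx=0 pred=T actual=N -> ctr[0]=2
Ev 11: PC=6 idx=0 pred=T actual=T -> ctr[0]=3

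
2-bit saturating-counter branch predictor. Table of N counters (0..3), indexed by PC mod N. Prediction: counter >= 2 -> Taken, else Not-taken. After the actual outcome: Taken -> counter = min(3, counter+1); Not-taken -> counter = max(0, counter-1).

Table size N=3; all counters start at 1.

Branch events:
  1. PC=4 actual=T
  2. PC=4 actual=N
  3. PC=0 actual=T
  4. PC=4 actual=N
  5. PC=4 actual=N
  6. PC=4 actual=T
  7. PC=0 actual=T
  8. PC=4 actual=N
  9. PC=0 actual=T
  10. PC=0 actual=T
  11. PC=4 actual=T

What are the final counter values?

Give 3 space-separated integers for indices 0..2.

Answer: 3 1 1

Derivation:
Ev 1: PC=4 idx=1 pred=N actual=T -> ctr[1]=2
Ev 2: PC=4 idx=1 pred=T actual=N -> ctr[1]=1
Ev 3: PC=0 idx=0 pred=N actual=T -> ctr[0]=2
Ev 4: PC=4 idx=1 pred=N actual=N -> ctr[1]=0
Ev 5: PC=4 idx=1 pred=N actual=N -> ctr[1]=0
Ev 6: PC=4 idx=1 pred=N actual=T -> ctr[1]=1
Ev 7: PC=0 idx=0 pred=T actual=T -> ctr[0]=3
Ev 8: PC=4 idx=1 pred=N actual=N -> ctr[1]=0
Ev 9: PC=0 idx=0 pred=T actual=T -> ctr[0]=3
Ev 10: PC=0 idx=0 pred=T actual=T -> ctr[0]=3
Ev 11: PC=4 idx=1 pred=N actual=T -> ctr[1]=1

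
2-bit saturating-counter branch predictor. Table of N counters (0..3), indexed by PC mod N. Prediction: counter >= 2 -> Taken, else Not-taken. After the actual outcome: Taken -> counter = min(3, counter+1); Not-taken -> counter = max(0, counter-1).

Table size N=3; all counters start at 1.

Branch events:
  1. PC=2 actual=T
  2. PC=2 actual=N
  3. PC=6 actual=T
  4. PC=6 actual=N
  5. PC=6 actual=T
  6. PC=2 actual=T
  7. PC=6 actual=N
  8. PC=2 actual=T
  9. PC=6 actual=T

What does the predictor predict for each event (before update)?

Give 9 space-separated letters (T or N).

Answer: N T N T N N T T N

Derivation:
Ev 1: PC=2 idx=2 pred=N actual=T -> ctr[2]=2
Ev 2: PC=2 idx=2 pred=T actual=N -> ctr[2]=1
Ev 3: PC=6 idx=0 pred=N actual=T -> ctr[0]=2
Ev 4: PC=6 idx=0 pred=T actual=N -> ctr[0]=1
Ev 5: PC=6 idx=0 pred=N actual=T -> ctr[0]=2
Ev 6: PC=2 idx=2 pred=N actual=T -> ctr[2]=2
Ev 7: PC=6 idx=0 pred=T actual=N -> ctr[0]=1
Ev 8: PC=2 idx=2 pred=T actual=T -> ctr[2]=3
Ev 9: PC=6 idx=0 pred=N actual=T -> ctr[0]=2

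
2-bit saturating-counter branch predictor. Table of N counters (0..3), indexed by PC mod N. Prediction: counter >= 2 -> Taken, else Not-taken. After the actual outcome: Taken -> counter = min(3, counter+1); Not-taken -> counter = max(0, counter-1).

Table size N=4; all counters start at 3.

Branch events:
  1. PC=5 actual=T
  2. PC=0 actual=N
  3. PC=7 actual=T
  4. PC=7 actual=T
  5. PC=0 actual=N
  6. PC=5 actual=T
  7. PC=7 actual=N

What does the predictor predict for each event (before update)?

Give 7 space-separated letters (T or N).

Answer: T T T T T T T

Derivation:
Ev 1: PC=5 idx=1 pred=T actual=T -> ctr[1]=3
Ev 2: PC=0 idx=0 pred=T actual=N -> ctr[0]=2
Ev 3: PC=7 idx=3 pred=T actual=T -> ctr[3]=3
Ev 4: PC=7 idx=3 pred=T actual=T -> ctr[3]=3
Ev 5: PC=0 idx=0 pred=T actual=N -> ctr[0]=1
Ev 6: PC=5 idx=1 pred=T actual=T -> ctr[1]=3
Ev 7: PC=7 idx=3 pred=T actual=N -> ctr[3]=2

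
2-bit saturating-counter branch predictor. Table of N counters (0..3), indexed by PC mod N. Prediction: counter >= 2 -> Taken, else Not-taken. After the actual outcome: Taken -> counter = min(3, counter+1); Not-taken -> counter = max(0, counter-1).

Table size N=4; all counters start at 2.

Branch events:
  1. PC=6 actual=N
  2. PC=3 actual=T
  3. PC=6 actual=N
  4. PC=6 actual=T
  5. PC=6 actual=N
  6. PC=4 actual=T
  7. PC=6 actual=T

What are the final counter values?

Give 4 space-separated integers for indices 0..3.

Answer: 3 2 1 3

Derivation:
Ev 1: PC=6 idx=2 pred=T actual=N -> ctr[2]=1
Ev 2: PC=3 idx=3 pred=T actual=T -> ctr[3]=3
Ev 3: PC=6 idx=2 pred=N actual=N -> ctr[2]=0
Ev 4: PC=6 idx=2 pred=N actual=T -> ctr[2]=1
Ev 5: PC=6 idx=2 pred=N actual=N -> ctr[2]=0
Ev 6: PC=4 idx=0 pred=T actual=T -> ctr[0]=3
Ev 7: PC=6 idx=2 pred=N actual=T -> ctr[2]=1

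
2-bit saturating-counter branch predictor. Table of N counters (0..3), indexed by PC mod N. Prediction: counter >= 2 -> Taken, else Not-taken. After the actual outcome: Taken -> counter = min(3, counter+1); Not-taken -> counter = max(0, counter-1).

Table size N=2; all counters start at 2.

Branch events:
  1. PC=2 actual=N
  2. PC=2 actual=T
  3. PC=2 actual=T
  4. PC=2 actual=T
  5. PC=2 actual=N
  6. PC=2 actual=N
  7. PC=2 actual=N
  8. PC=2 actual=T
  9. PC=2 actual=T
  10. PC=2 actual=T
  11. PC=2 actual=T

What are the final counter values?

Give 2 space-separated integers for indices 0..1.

Ev 1: PC=2 idx=0 pred=T actual=N -> ctr[0]=1
Ev 2: PC=2 idx=0 pred=N actual=T -> ctr[0]=2
Ev 3: PC=2 idx=0 pred=T actual=T -> ctr[0]=3
Ev 4: PC=2 idx=0 pred=T actual=T -> ctr[0]=3
Ev 5: PC=2 idx=0 pred=T actual=N -> ctr[0]=2
Ev 6: PC=2 idx=0 pred=T actual=N -> ctr[0]=1
Ev 7: PC=2 idx=0 pred=N actual=N -> ctr[0]=0
Ev 8: PC=2 idx=0 pred=N actual=T -> ctr[0]=1
Ev 9: PC=2 idx=0 pred=N actual=T -> ctr[0]=2
Ev 10: PC=2 idx=0 pred=T actual=T -> ctr[0]=3
Ev 11: PC=2 idx=0 pred=T actual=T -> ctr[0]=3

Answer: 3 2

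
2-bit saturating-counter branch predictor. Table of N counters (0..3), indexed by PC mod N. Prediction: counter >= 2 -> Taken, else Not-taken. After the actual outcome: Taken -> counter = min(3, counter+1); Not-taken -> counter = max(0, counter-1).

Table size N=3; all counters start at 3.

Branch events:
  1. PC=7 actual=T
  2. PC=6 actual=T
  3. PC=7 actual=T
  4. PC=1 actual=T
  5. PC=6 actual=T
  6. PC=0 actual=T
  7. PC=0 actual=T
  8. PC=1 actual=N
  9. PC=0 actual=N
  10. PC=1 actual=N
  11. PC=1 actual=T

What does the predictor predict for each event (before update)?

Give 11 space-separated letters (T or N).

Answer: T T T T T T T T T T N

Derivation:
Ev 1: PC=7 idx=1 pred=T actual=T -> ctr[1]=3
Ev 2: PC=6 idx=0 pred=T actual=T -> ctr[0]=3
Ev 3: PC=7 idx=1 pred=T actual=T -> ctr[1]=3
Ev 4: PC=1 idx=1 pred=T actual=T -> ctr[1]=3
Ev 5: PC=6 idx=0 pred=T actual=T -> ctr[0]=3
Ev 6: PC=0 idx=0 pred=T actual=T -> ctr[0]=3
Ev 7: PC=0 idx=0 pred=T actual=T -> ctr[0]=3
Ev 8: PC=1 idx=1 pred=T actual=N -> ctr[1]=2
Ev 9: PC=0 idx=0 pred=T actual=N -> ctr[0]=2
Ev 10: PC=1 idx=1 pred=T actual=N -> ctr[1]=1
Ev 11: PC=1 idx=1 pred=N actual=T -> ctr[1]=2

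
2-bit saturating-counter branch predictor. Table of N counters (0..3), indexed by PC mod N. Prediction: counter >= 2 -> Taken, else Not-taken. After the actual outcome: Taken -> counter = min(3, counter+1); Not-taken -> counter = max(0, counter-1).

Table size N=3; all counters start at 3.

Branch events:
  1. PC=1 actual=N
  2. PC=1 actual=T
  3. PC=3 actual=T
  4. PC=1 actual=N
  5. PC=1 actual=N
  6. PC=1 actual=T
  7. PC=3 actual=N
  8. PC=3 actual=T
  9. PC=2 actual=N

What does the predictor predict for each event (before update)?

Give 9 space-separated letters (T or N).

Ev 1: PC=1 idx=1 pred=T actual=N -> ctr[1]=2
Ev 2: PC=1 idx=1 pred=T actual=T -> ctr[1]=3
Ev 3: PC=3 idx=0 pred=T actual=T -> ctr[0]=3
Ev 4: PC=1 idx=1 pred=T actual=N -> ctr[1]=2
Ev 5: PC=1 idx=1 pred=T actual=N -> ctr[1]=1
Ev 6: PC=1 idx=1 pred=N actual=T -> ctr[1]=2
Ev 7: PC=3 idx=0 pred=T actual=N -> ctr[0]=2
Ev 8: PC=3 idx=0 pred=T actual=T -> ctr[0]=3
Ev 9: PC=2 idx=2 pred=T actual=N -> ctr[2]=2

Answer: T T T T T N T T T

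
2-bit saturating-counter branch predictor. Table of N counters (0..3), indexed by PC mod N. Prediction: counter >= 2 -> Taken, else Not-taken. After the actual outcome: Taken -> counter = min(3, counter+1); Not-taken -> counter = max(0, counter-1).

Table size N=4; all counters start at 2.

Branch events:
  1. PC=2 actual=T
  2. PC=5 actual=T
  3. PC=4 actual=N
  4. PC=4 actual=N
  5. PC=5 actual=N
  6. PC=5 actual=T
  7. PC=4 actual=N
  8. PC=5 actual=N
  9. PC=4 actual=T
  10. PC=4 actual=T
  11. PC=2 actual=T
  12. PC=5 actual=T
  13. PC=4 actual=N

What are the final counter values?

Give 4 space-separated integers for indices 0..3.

Ev 1: PC=2 idx=2 pred=T actual=T -> ctr[2]=3
Ev 2: PC=5 idx=1 pred=T actual=T -> ctr[1]=3
Ev 3: PC=4 idx=0 pred=T actual=N -> ctr[0]=1
Ev 4: PC=4 idx=0 pred=N actual=N -> ctr[0]=0
Ev 5: PC=5 idx=1 pred=T actual=N -> ctr[1]=2
Ev 6: PC=5 idx=1 pred=T actual=T -> ctr[1]=3
Ev 7: PC=4 idx=0 pred=N actual=N -> ctr[0]=0
Ev 8: PC=5 idx=1 pred=T actual=N -> ctr[1]=2
Ev 9: PC=4 idx=0 pred=N actual=T -> ctr[0]=1
Ev 10: PC=4 idx=0 pred=N actual=T -> ctr[0]=2
Ev 11: PC=2 idx=2 pred=T actual=T -> ctr[2]=3
Ev 12: PC=5 idx=1 pred=T actual=T -> ctr[1]=3
Ev 13: PC=4 idx=0 pred=T actual=N -> ctr[0]=1

Answer: 1 3 3 2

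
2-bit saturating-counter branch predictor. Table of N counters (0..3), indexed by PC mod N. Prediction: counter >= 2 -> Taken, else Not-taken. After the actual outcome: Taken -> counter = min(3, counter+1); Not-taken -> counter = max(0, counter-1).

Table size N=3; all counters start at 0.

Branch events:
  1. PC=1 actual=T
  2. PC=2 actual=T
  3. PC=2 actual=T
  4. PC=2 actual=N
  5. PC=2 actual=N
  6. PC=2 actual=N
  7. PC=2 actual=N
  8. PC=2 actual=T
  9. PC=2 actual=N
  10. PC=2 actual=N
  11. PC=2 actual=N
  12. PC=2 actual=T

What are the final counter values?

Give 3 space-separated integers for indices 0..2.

Ev 1: PC=1 idx=1 pred=N actual=T -> ctr[1]=1
Ev 2: PC=2 idx=2 pred=N actual=T -> ctr[2]=1
Ev 3: PC=2 idx=2 pred=N actual=T -> ctr[2]=2
Ev 4: PC=2 idx=2 pred=T actual=N -> ctr[2]=1
Ev 5: PC=2 idx=2 pred=N actual=N -> ctr[2]=0
Ev 6: PC=2 idx=2 pred=N actual=N -> ctr[2]=0
Ev 7: PC=2 idx=2 pred=N actual=N -> ctr[2]=0
Ev 8: PC=2 idx=2 pred=N actual=T -> ctr[2]=1
Ev 9: PC=2 idx=2 pred=N actual=N -> ctr[2]=0
Ev 10: PC=2 idx=2 pred=N actual=N -> ctr[2]=0
Ev 11: PC=2 idx=2 pred=N actual=N -> ctr[2]=0
Ev 12: PC=2 idx=2 pred=N actual=T -> ctr[2]=1

Answer: 0 1 1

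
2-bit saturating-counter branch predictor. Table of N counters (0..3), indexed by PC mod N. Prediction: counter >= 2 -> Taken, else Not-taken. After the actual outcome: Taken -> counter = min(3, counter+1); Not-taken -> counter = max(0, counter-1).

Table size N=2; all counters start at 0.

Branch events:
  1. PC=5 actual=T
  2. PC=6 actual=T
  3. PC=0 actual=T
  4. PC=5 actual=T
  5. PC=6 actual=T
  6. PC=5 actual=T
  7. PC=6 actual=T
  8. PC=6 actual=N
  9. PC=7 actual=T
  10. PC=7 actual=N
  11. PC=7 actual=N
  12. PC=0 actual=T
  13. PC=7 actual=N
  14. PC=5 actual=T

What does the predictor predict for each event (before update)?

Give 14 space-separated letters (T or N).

Answer: N N N N T T T T T T T T N N

Derivation:
Ev 1: PC=5 idx=1 pred=N actual=T -> ctr[1]=1
Ev 2: PC=6 idx=0 pred=N actual=T -> ctr[0]=1
Ev 3: PC=0 idx=0 pred=N actual=T -> ctr[0]=2
Ev 4: PC=5 idx=1 pred=N actual=T -> ctr[1]=2
Ev 5: PC=6 idx=0 pred=T actual=T -> ctr[0]=3
Ev 6: PC=5 idx=1 pred=T actual=T -> ctr[1]=3
Ev 7: PC=6 idx=0 pred=T actual=T -> ctr[0]=3
Ev 8: PC=6 idx=0 pred=T actual=N -> ctr[0]=2
Ev 9: PC=7 idx=1 pred=T actual=T -> ctr[1]=3
Ev 10: PC=7 idx=1 pred=T actual=N -> ctr[1]=2
Ev 11: PC=7 idx=1 pred=T actual=N -> ctr[1]=1
Ev 12: PC=0 idx=0 pred=T actual=T -> ctr[0]=3
Ev 13: PC=7 idx=1 pred=N actual=N -> ctr[1]=0
Ev 14: PC=5 idx=1 pred=N actual=T -> ctr[1]=1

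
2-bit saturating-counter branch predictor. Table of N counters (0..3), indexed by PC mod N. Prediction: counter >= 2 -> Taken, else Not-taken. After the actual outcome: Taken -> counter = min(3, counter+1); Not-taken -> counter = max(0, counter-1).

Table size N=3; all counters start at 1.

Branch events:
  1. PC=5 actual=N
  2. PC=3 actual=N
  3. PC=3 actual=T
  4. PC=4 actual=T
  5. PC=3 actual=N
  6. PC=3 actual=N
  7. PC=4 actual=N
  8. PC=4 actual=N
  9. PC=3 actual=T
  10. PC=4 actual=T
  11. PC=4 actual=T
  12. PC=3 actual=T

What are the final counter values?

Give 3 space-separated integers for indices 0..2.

Answer: 2 2 0

Derivation:
Ev 1: PC=5 idx=2 pred=N actual=N -> ctr[2]=0
Ev 2: PC=3 idx=0 pred=N actual=N -> ctr[0]=0
Ev 3: PC=3 idx=0 pred=N actual=T -> ctr[0]=1
Ev 4: PC=4 idx=1 pred=N actual=T -> ctr[1]=2
Ev 5: PC=3 idx=0 pred=N actual=N -> ctr[0]=0
Ev 6: PC=3 idx=0 pred=N actual=N -> ctr[0]=0
Ev 7: PC=4 idx=1 pred=T actual=N -> ctr[1]=1
Ev 8: PC=4 idx=1 pred=N actual=N -> ctr[1]=0
Ev 9: PC=3 idx=0 pred=N actual=T -> ctr[0]=1
Ev 10: PC=4 idx=1 pred=N actual=T -> ctr[1]=1
Ev 11: PC=4 idx=1 pred=N actual=T -> ctr[1]=2
Ev 12: PC=3 idx=0 pred=N actual=T -> ctr[0]=2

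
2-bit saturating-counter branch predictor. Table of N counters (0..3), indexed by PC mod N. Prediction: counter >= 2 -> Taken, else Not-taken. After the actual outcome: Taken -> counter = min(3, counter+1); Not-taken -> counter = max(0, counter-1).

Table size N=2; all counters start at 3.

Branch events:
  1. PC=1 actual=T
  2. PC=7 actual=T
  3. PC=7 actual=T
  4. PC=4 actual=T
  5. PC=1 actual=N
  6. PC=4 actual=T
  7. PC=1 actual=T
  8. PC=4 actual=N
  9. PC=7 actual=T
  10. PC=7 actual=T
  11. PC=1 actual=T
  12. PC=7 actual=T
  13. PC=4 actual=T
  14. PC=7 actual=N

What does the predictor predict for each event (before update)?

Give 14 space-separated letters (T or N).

Ev 1: PC=1 idx=1 pred=T actual=T -> ctr[1]=3
Ev 2: PC=7 idx=1 pred=T actual=T -> ctr[1]=3
Ev 3: PC=7 idx=1 pred=T actual=T -> ctr[1]=3
Ev 4: PC=4 idx=0 pred=T actual=T -> ctr[0]=3
Ev 5: PC=1 idx=1 pred=T actual=N -> ctr[1]=2
Ev 6: PC=4 idx=0 pred=T actual=T -> ctr[0]=3
Ev 7: PC=1 idx=1 pred=T actual=T -> ctr[1]=3
Ev 8: PC=4 idx=0 pred=T actual=N -> ctr[0]=2
Ev 9: PC=7 idx=1 pred=T actual=T -> ctr[1]=3
Ev 10: PC=7 idx=1 pred=T actual=T -> ctr[1]=3
Ev 11: PC=1 idx=1 pred=T actual=T -> ctr[1]=3
Ev 12: PC=7 idx=1 pred=T actual=T -> ctr[1]=3
Ev 13: PC=4 idx=0 pred=T actual=T -> ctr[0]=3
Ev 14: PC=7 idx=1 pred=T actual=N -> ctr[1]=2

Answer: T T T T T T T T T T T T T T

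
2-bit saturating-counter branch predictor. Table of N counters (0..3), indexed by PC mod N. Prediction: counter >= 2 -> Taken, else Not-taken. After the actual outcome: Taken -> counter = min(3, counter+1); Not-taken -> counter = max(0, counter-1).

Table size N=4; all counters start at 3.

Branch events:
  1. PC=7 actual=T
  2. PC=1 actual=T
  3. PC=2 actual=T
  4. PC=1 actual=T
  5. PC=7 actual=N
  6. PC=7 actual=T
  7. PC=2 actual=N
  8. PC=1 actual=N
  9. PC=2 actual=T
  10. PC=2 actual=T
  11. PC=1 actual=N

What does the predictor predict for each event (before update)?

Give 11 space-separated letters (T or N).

Answer: T T T T T T T T T T T

Derivation:
Ev 1: PC=7 idx=3 pred=T actual=T -> ctr[3]=3
Ev 2: PC=1 idx=1 pred=T actual=T -> ctr[1]=3
Ev 3: PC=2 idx=2 pred=T actual=T -> ctr[2]=3
Ev 4: PC=1 idx=1 pred=T actual=T -> ctr[1]=3
Ev 5: PC=7 idx=3 pred=T actual=N -> ctr[3]=2
Ev 6: PC=7 idx=3 pred=T actual=T -> ctr[3]=3
Ev 7: PC=2 idx=2 pred=T actual=N -> ctr[2]=2
Ev 8: PC=1 idx=1 pred=T actual=N -> ctr[1]=2
Ev 9: PC=2 idx=2 pred=T actual=T -> ctr[2]=3
Ev 10: PC=2 idx=2 pred=T actual=T -> ctr[2]=3
Ev 11: PC=1 idx=1 pred=T actual=N -> ctr[1]=1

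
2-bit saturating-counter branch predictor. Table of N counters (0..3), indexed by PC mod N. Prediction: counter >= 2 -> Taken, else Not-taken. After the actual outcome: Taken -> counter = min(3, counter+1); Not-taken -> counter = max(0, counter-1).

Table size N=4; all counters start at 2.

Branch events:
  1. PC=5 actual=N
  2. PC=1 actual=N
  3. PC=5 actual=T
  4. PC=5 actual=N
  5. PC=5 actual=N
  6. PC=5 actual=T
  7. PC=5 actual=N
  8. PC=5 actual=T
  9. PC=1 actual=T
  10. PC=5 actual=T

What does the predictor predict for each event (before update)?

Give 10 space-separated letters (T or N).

Answer: T N N N N N N N N T

Derivation:
Ev 1: PC=5 idx=1 pred=T actual=N -> ctr[1]=1
Ev 2: PC=1 idx=1 pred=N actual=N -> ctr[1]=0
Ev 3: PC=5 idx=1 pred=N actual=T -> ctr[1]=1
Ev 4: PC=5 idx=1 pred=N actual=N -> ctr[1]=0
Ev 5: PC=5 idx=1 pred=N actual=N -> ctr[1]=0
Ev 6: PC=5 idx=1 pred=N actual=T -> ctr[1]=1
Ev 7: PC=5 idx=1 pred=N actual=N -> ctr[1]=0
Ev 8: PC=5 idx=1 pred=N actual=T -> ctr[1]=1
Ev 9: PC=1 idx=1 pred=N actual=T -> ctr[1]=2
Ev 10: PC=5 idx=1 pred=T actual=T -> ctr[1]=3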